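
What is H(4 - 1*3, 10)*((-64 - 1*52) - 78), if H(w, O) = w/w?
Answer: -194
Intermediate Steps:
H(w, O) = 1
H(4 - 1*3, 10)*((-64 - 1*52) - 78) = 1*((-64 - 1*52) - 78) = 1*((-64 - 52) - 78) = 1*(-116 - 78) = 1*(-194) = -194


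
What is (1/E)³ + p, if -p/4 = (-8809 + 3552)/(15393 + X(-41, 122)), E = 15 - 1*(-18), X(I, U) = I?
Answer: 188924647/137926206 ≈ 1.3698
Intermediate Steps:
E = 33 (E = 15 + 18 = 33)
p = 5257/3838 (p = -4*(-8809 + 3552)/(15393 - 41) = -(-21028)/15352 = -4*(-5257/15352) = 5257/3838 ≈ 1.3697)
(1/E)³ + p = (1/33)³ + 5257/3838 = 1/35937 + 5257/3838 = 188924647/137926206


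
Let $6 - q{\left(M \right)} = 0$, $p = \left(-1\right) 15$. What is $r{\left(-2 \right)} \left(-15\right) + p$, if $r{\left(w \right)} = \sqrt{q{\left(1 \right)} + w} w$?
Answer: $45$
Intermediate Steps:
$p = -15$
$q{\left(M \right)} = 6$ ($q{\left(M \right)} = 6 - 0 = 6 + 0 = 6$)
$r{\left(w \right)} = w \sqrt{6 + w}$ ($r{\left(w \right)} = \sqrt{6 + w} w = w \sqrt{6 + w}$)
$r{\left(-2 \right)} \left(-15\right) + p = - 2 \sqrt{6 - 2} \left(-15\right) - 15 = - 2 \sqrt{4} \left(-15\right) - 15 = \left(-2\right) 2 \left(-15\right) - 15 = \left(-4\right) \left(-15\right) - 15 = 60 - 15 = 45$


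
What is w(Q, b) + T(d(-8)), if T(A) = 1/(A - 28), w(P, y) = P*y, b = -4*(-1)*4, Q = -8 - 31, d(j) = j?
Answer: -22465/36 ≈ -624.03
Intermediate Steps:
Q = -39
b = 16 (b = 4*4 = 16)
T(A) = 1/(-28 + A)
w(Q, b) + T(d(-8)) = -39*16 + 1/(-28 - 8) = -624 + 1/(-36) = -624 - 1/36 = -22465/36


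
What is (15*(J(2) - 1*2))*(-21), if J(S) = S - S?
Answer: 630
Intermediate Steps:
J(S) = 0
(15*(J(2) - 1*2))*(-21) = (15*(0 - 1*2))*(-21) = (15*(0 - 2))*(-21) = (15*(-2))*(-21) = -30*(-21) = 630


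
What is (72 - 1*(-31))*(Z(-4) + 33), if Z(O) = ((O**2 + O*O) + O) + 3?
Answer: 6592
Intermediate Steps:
Z(O) = 3 + O + 2*O**2 (Z(O) = ((O**2 + O**2) + O) + 3 = (2*O**2 + O) + 3 = (O + 2*O**2) + 3 = 3 + O + 2*O**2)
(72 - 1*(-31))*(Z(-4) + 33) = (72 - 1*(-31))*((3 - 4 + 2*(-4)**2) + 33) = (72 + 31)*((3 - 4 + 2*16) + 33) = 103*((3 - 4 + 32) + 33) = 103*(31 + 33) = 103*64 = 6592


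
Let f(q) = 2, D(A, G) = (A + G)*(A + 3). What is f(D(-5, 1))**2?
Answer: 4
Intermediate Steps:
D(A, G) = (3 + A)*(A + G) (D(A, G) = (A + G)*(3 + A) = (3 + A)*(A + G))
f(D(-5, 1))**2 = 2**2 = 4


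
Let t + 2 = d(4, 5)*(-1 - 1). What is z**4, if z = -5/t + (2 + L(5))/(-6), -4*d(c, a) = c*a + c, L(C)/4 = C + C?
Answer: 50625/16 ≈ 3164.1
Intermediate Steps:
L(C) = 8*C (L(C) = 4*(C + C) = 4*(2*C) = 8*C)
d(c, a) = -c/4 - a*c/4 (d(c, a) = -(c*a + c)/4 = -(a*c + c)/4 = -(c + a*c)/4 = -c/4 - a*c/4)
t = 10 (t = -2 + (-1/4*4*(1 + 5))*(-1 - 1) = -2 - 1/4*4*6*(-2) = -2 - 6*(-2) = -2 + 12 = 10)
z = -15/2 (z = -5/10 + (2 + 8*5)/(-6) = -5*1/10 + (2 + 40)*(-1/6) = -1/2 + 42*(-1/6) = -1/2 - 7 = -15/2 ≈ -7.5000)
z**4 = (-15/2)**4 = 50625/16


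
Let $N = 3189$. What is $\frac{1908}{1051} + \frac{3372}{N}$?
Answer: $\frac{3209528}{1117213} \approx 2.8728$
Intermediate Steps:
$\frac{1908}{1051} + \frac{3372}{N} = \frac{1908}{1051} + \frac{3372}{3189} = 1908 \cdot \frac{1}{1051} + 3372 \cdot \frac{1}{3189} = \frac{1908}{1051} + \frac{1124}{1063} = \frac{3209528}{1117213}$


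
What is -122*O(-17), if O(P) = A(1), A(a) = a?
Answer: -122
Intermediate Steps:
O(P) = 1
-122*O(-17) = -122*1 = -122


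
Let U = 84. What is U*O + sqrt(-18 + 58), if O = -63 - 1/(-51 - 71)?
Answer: -322770/61 + 2*sqrt(10) ≈ -5285.0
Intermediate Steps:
O = -7685/122 (O = -63 - 1/(-122) = -63 - 1*(-1/122) = -63 + 1/122 = -7685/122 ≈ -62.992)
U*O + sqrt(-18 + 58) = 84*(-7685/122) + sqrt(-18 + 58) = -322770/61 + sqrt(40) = -322770/61 + 2*sqrt(10)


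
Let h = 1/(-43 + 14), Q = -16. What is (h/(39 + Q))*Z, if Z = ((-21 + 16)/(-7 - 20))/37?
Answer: -5/666333 ≈ -7.5038e-6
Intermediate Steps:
h = -1/29 (h = 1/(-29) = -1/29 ≈ -0.034483)
Z = 5/999 (Z = -5/(-27)*(1/37) = -5*(-1/27)*(1/37) = (5/27)*(1/37) = 5/999 ≈ 0.0050050)
(h/(39 + Q))*Z = (-1/29/(39 - 16))*(5/999) = (-1/29/23)*(5/999) = ((1/23)*(-1/29))*(5/999) = -1/667*5/999 = -5/666333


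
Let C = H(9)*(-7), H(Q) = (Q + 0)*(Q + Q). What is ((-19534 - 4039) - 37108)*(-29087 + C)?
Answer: 1833840501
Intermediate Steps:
H(Q) = 2*Q**2 (H(Q) = Q*(2*Q) = 2*Q**2)
C = -1134 (C = (2*9**2)*(-7) = (2*81)*(-7) = 162*(-7) = -1134)
((-19534 - 4039) - 37108)*(-29087 + C) = ((-19534 - 4039) - 37108)*(-29087 - 1134) = (-23573 - 37108)*(-30221) = -60681*(-30221) = 1833840501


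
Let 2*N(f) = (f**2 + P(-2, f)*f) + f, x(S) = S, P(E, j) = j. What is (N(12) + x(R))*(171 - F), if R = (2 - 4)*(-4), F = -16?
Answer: 29546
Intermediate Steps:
R = 8 (R = -2*(-4) = 8)
N(f) = f**2 + f/2 (N(f) = ((f**2 + f*f) + f)/2 = ((f**2 + f**2) + f)/2 = (2*f**2 + f)/2 = (f + 2*f**2)/2 = f**2 + f/2)
(N(12) + x(R))*(171 - F) = (12*(1/2 + 12) + 8)*(171 - 1*(-16)) = (12*(25/2) + 8)*(171 + 16) = (150 + 8)*187 = 158*187 = 29546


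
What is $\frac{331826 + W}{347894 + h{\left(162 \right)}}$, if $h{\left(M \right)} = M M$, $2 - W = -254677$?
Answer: $\frac{586505}{374138} \approx 1.5676$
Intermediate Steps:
$W = 254679$ ($W = 2 - -254677 = 2 + 254677 = 254679$)
$h{\left(M \right)} = M^{2}$
$\frac{331826 + W}{347894 + h{\left(162 \right)}} = \frac{331826 + 254679}{347894 + 162^{2}} = \frac{586505}{347894 + 26244} = \frac{586505}{374138}$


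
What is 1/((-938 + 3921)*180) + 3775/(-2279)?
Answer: -2026946221/1223686260 ≈ -1.6564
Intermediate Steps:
1/((-938 + 3921)*180) + 3775/(-2279) = (1/180)/2983 + 3775*(-1/2279) = (1/2983)*(1/180) - 3775/2279 = 1/536940 - 3775/2279 = -2026946221/1223686260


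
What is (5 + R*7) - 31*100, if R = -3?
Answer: -3116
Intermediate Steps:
(5 + R*7) - 31*100 = (5 - 3*7) - 31*100 = (5 - 21) - 3100 = -16 - 3100 = -3116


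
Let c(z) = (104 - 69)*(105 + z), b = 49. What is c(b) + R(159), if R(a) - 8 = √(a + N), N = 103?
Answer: 5398 + √262 ≈ 5414.2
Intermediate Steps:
R(a) = 8 + √(103 + a) (R(a) = 8 + √(a + 103) = 8 + √(103 + a))
c(z) = 3675 + 35*z (c(z) = 35*(105 + z) = 3675 + 35*z)
c(b) + R(159) = (3675 + 35*49) + (8 + √(103 + 159)) = (3675 + 1715) + (8 + √262) = 5390 + (8 + √262) = 5398 + √262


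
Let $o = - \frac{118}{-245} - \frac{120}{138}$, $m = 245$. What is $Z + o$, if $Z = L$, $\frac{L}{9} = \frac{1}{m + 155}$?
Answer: $- \frac{164737}{450800} \approx -0.36543$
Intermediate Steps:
$L = \frac{9}{400}$ ($L = \frac{9}{245 + 155} = \frac{9}{400} \approx 0.0225$)
$Z = \frac{9}{400} \approx 0.0225$
$o = - \frac{2186}{5635}$ ($o = \left(-118\right) \left(- \frac{1}{245}\right) - \frac{20}{23} = \frac{118}{245} - \frac{20}{23} = - \frac{2186}{5635} \approx -0.38793$)
$Z + o = \frac{9}{400} - \frac{2186}{5635} = - \frac{164737}{450800}$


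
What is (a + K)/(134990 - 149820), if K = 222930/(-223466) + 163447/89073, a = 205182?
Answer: -1021030169432672/73796997869235 ≈ -13.836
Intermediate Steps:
K = 8333901706/9952393509 (K = 222930*(-1/223466) + 163447*(1/89073) = -111465/111733 + 163447/89073 = 8333901706/9952393509 ≈ 0.83738)
(a + K)/(134990 - 149820) = (205182 + 8333901706/9952393509)/(134990 - 149820) = (2042060338865344/9952393509)/(-14830) = (2042060338865344/9952393509)*(-1/14830) = -1021030169432672/73796997869235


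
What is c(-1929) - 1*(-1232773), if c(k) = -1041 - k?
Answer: 1233661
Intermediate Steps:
c(-1929) - 1*(-1232773) = (-1041 - 1*(-1929)) - 1*(-1232773) = (-1041 + 1929) + 1232773 = 888 + 1232773 = 1233661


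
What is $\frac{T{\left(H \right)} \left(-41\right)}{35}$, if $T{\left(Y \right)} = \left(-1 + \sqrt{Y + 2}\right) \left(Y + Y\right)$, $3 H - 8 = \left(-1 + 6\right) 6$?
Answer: $\frac{3116}{105} - \frac{6232 \sqrt{33}}{315} \approx -83.975$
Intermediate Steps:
$H = \frac{38}{3}$ ($H = \frac{8}{3} + \frac{\left(-1 + 6\right) 6}{3} = \frac{8}{3} + \frac{5 \cdot 6}{3} = \frac{8}{3} + \frac{1}{3} \cdot 30 = \frac{8}{3} + 10 = \frac{38}{3} \approx 12.667$)
$T{\left(Y \right)} = 2 Y \left(-1 + \sqrt{2 + Y}\right)$ ($T{\left(Y \right)} = \left(-1 + \sqrt{2 + Y}\right) 2 Y = 2 Y \left(-1 + \sqrt{2 + Y}\right)$)
$\frac{T{\left(H \right)} \left(-41\right)}{35} = \frac{2 \cdot \frac{38}{3} \left(-1 + \sqrt{2 + \frac{38}{3}}\right) \left(-41\right)}{35} = 2 \cdot \frac{38}{3} \left(-1 + \sqrt{\frac{44}{3}}\right) \left(-41\right) \frac{1}{35} = 2 \cdot \frac{38}{3} \left(-1 + \frac{2 \sqrt{33}}{3}\right) \left(-41\right) \frac{1}{35} = \left(- \frac{76}{3} + \frac{152 \sqrt{33}}{9}\right) \left(-41\right) \frac{1}{35} = \left(\frac{3116}{3} - \frac{6232 \sqrt{33}}{9}\right) \frac{1}{35} = \frac{3116}{105} - \frac{6232 \sqrt{33}}{315}$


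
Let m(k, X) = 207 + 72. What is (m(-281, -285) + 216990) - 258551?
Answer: -41282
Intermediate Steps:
m(k, X) = 279
(m(-281, -285) + 216990) - 258551 = (279 + 216990) - 258551 = 217269 - 258551 = -41282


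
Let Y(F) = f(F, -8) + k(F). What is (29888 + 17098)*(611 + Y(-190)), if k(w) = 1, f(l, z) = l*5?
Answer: -15881268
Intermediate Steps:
f(l, z) = 5*l
Y(F) = 1 + 5*F (Y(F) = 5*F + 1 = 1 + 5*F)
(29888 + 17098)*(611 + Y(-190)) = (29888 + 17098)*(611 + (1 + 5*(-190))) = 46986*(611 + (1 - 950)) = 46986*(611 - 949) = 46986*(-338) = -15881268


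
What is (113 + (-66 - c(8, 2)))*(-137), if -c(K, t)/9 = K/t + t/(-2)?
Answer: -10138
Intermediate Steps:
c(K, t) = 9*t/2 - 9*K/t (c(K, t) = -9*(K/t + t/(-2)) = -9*(K/t + t*(-1/2)) = -9*(K/t - t/2) = -9*(-t/2 + K/t) = 9*t/2 - 9*K/t)
(113 + (-66 - c(8, 2)))*(-137) = (113 + (-66 - ((9/2)*2 - 9*8/2)))*(-137) = (113 + (-66 - (9 - 9*8*1/2)))*(-137) = (113 + (-66 - (9 - 36)))*(-137) = (113 + (-66 - 1*(-27)))*(-137) = (113 + (-66 + 27))*(-137) = (113 - 39)*(-137) = 74*(-137) = -10138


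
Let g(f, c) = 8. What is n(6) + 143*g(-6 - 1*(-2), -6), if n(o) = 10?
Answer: 1154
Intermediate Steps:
n(6) + 143*g(-6 - 1*(-2), -6) = 10 + 143*8 = 10 + 1144 = 1154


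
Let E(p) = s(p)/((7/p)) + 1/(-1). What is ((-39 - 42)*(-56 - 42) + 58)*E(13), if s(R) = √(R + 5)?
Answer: -7996 + 311844*√2/7 ≈ 55006.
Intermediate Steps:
s(R) = √(5 + R)
E(p) = -1 + p*√(5 + p)/7 (E(p) = √(5 + p)/((7/p)) + 1/(-1) = √(5 + p)*(p/7) + 1*(-1) = p*√(5 + p)/7 - 1 = -1 + p*√(5 + p)/7)
((-39 - 42)*(-56 - 42) + 58)*E(13) = ((-39 - 42)*(-56 - 42) + 58)*(-1 + (⅐)*13*√(5 + 13)) = (-81*(-98) + 58)*(-1 + (⅐)*13*√18) = (7938 + 58)*(-1 + (⅐)*13*(3*√2)) = 7996*(-1 + 39*√2/7) = -7996 + 311844*√2/7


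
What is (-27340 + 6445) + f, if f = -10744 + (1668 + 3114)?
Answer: -26857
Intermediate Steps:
f = -5962 (f = -10744 + 4782 = -5962)
(-27340 + 6445) + f = (-27340 + 6445) - 5962 = -20895 - 5962 = -26857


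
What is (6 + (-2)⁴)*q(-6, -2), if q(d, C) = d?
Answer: -132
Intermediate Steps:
(6 + (-2)⁴)*q(-6, -2) = (6 + (-2)⁴)*(-6) = (6 + 16)*(-6) = 22*(-6) = -132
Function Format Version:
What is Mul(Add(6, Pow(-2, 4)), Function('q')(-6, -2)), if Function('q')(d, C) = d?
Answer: -132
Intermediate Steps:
Mul(Add(6, Pow(-2, 4)), Function('q')(-6, -2)) = Mul(Add(6, Pow(-2, 4)), -6) = Mul(Add(6, 16), -6) = Mul(22, -6) = -132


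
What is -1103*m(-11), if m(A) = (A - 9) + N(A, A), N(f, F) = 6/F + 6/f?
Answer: 255896/11 ≈ 23263.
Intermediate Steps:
m(A) = -9 + A + 12/A (m(A) = (A - 9) + (6/A + 6/A) = (-9 + A) + 12/A = -9 + A + 12/A)
-1103*m(-11) = -1103*(-9 - 11 + 12/(-11)) = -1103*(-9 - 11 + 12*(-1/11)) = -1103*(-9 - 11 - 12/11) = -1103*(-232/11) = 255896/11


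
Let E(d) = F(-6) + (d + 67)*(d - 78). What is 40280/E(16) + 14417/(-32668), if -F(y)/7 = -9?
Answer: -1389148651/166051444 ≈ -8.3658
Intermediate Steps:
F(y) = 63 (F(y) = -7*(-9) = 63)
E(d) = 63 + (-78 + d)*(67 + d) (E(d) = 63 + (d + 67)*(d - 78) = 63 + (67 + d)*(-78 + d) = 63 + (-78 + d)*(67 + d))
40280/E(16) + 14417/(-32668) = 40280/(-5163 + 16² - 11*16) + 14417/(-32668) = 40280/(-5163 + 256 - 176) + 14417*(-1/32668) = 40280/(-5083) - 14417/32668 = 40280*(-1/5083) - 14417/32668 = -40280/5083 - 14417/32668 = -1389148651/166051444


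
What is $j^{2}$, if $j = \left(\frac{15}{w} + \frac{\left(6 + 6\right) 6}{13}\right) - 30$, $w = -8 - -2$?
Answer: $\frac{491401}{676} \approx 726.92$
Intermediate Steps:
$w = -6$ ($w = -8 + 2 = -6$)
$j = - \frac{701}{26}$ ($j = \left(\frac{15}{-6} + \frac{\left(6 + 6\right) 6}{13}\right) - 30 = \left(15 \left(- \frac{1}{6}\right) + 12 \cdot 6 \cdot \frac{1}{13}\right) - 30 = \left(- \frac{5}{2} + 72 \cdot \frac{1}{13}\right) - 30 = \left(- \frac{5}{2} + \frac{72}{13}\right) - 30 = \frac{79}{26} - 30 = - \frac{701}{26} \approx -26.962$)
$j^{2} = \left(- \frac{701}{26}\right)^{2} = \frac{491401}{676}$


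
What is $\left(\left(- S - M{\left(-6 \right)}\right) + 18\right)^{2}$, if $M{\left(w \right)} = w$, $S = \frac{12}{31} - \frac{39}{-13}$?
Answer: $\frac{408321}{961} \approx 424.89$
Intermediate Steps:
$S = \frac{105}{31}$ ($S = 12 \cdot \frac{1}{31} - -3 = \frac{12}{31} + 3 = \frac{105}{31} \approx 3.3871$)
$\left(\left(- S - M{\left(-6 \right)}\right) + 18\right)^{2} = \left(\left(\left(-1\right) \frac{105}{31} - -6\right) + 18\right)^{2} = \left(\left(- \frac{105}{31} + 6\right) + 18\right)^{2} = \left(\frac{81}{31} + 18\right)^{2} = \left(\frac{639}{31}\right)^{2} = \frac{408321}{961}$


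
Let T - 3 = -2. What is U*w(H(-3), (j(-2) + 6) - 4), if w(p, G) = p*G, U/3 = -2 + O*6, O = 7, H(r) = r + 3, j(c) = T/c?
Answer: 0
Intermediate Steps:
T = 1 (T = 3 - 2 = 1)
j(c) = 1/c
H(r) = 3 + r
U = 120 (U = 3*(-2 + 7*6) = 3*(-2 + 42) = 3*40 = 120)
w(p, G) = G*p
U*w(H(-3), (j(-2) + 6) - 4) = 120*(((1/(-2) + 6) - 4)*(3 - 3)) = 120*(((-½ + 6) - 4)*0) = 120*((11/2 - 4)*0) = 120*((3/2)*0) = 120*0 = 0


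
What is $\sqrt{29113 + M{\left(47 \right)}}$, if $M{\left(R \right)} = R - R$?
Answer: $\sqrt{29113} \approx 170.63$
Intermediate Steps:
$M{\left(R \right)} = 0$
$\sqrt{29113 + M{\left(47 \right)}} = \sqrt{29113 + 0} = \sqrt{29113}$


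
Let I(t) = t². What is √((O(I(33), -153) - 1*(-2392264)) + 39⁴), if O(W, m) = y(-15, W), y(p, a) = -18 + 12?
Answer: √4705699 ≈ 2169.3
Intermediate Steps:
y(p, a) = -6
O(W, m) = -6
√((O(I(33), -153) - 1*(-2392264)) + 39⁴) = √((-6 - 1*(-2392264)) + 39⁴) = √((-6 + 2392264) + 2313441) = √(2392258 + 2313441) = √4705699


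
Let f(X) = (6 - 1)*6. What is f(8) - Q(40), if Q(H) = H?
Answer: -10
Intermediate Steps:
f(X) = 30 (f(X) = 5*6 = 30)
f(8) - Q(40) = 30 - 1*40 = 30 - 40 = -10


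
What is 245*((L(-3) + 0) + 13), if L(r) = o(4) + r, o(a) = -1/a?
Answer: 9555/4 ≈ 2388.8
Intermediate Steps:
L(r) = -¼ + r (L(r) = -1/4 + r = -1*¼ + r = -¼ + r)
245*((L(-3) + 0) + 13) = 245*(((-¼ - 3) + 0) + 13) = 245*((-13/4 + 0) + 13) = 245*(-13/4 + 13) = 245*(39/4) = 9555/4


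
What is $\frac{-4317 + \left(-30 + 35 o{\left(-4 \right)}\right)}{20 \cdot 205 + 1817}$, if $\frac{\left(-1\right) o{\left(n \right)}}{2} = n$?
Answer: $- \frac{4067}{5917} \approx -0.68734$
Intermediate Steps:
$o{\left(n \right)} = - 2 n$
$\frac{-4317 + \left(-30 + 35 o{\left(-4 \right)}\right)}{20 \cdot 205 + 1817} = \frac{-4317 - \left(30 - 35 \left(\left(-2\right) \left(-4\right)\right)\right)}{20 \cdot 205 + 1817} = \frac{-4317 + \left(-30 + 35 \cdot 8\right)}{4100 + 1817} = \frac{-4317 + \left(-30 + 280\right)}{5917} = \left(-4317 + 250\right) \frac{1}{5917} = \left(-4067\right) \frac{1}{5917} = - \frac{4067}{5917}$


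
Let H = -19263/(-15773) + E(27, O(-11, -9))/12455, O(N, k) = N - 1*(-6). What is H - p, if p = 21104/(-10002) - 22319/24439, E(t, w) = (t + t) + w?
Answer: 102006245613424543/24010340617326885 ≈ 4.2484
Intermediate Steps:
O(N, k) = 6 + N (O(N, k) = N + 6 = 6 + N)
E(t, w) = w + 2*t (E(t, w) = 2*t + w = w + 2*t)
p = -369497647/122219439 (p = 21104*(-1/10002) - 22319*1/24439 = -10552/5001 - 22319/24439 = -369497647/122219439 ≈ -3.0232)
H = 240693542/196452715 (H = -19263/(-15773) + ((6 - 11) + 2*27)/12455 = -19263*(-1/15773) + (-5 + 54)*(1/12455) = 19263/15773 + 49*(1/12455) = 19263/15773 + 49/12455 = 240693542/196452715 ≈ 1.2252)
H - p = 240693542/196452715 - 1*(-369497647/122219439) = 240693542/196452715 + 369497647/122219439 = 102006245613424543/24010340617326885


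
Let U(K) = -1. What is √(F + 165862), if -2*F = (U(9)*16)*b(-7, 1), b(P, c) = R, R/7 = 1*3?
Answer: √166030 ≈ 407.47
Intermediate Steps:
R = 21 (R = 7*(1*3) = 7*3 = 21)
b(P, c) = 21
F = 168 (F = -(-1*16)*21/2 = -(-8)*21 = -½*(-336) = 168)
√(F + 165862) = √(168 + 165862) = √166030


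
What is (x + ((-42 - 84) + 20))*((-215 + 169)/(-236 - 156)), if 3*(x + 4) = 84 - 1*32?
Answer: -3197/294 ≈ -10.874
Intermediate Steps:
x = 40/3 (x = -4 + (84 - 1*32)/3 = -4 + (84 - 32)/3 = -4 + (1/3)*52 = -4 + 52/3 = 40/3 ≈ 13.333)
(x + ((-42 - 84) + 20))*((-215 + 169)/(-236 - 156)) = (40/3 + ((-42 - 84) + 20))*((-215 + 169)/(-236 - 156)) = (40/3 + (-126 + 20))*(-46/(-392)) = (40/3 - 106)*(-46*(-1/392)) = -278/3*23/196 = -3197/294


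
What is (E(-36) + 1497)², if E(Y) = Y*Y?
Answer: 7800849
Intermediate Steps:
E(Y) = Y²
(E(-36) + 1497)² = ((-36)² + 1497)² = (1296 + 1497)² = 2793² = 7800849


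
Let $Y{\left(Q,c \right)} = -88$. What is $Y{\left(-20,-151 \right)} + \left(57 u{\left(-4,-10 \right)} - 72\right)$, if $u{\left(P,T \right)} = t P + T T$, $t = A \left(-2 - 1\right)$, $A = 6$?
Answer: $9644$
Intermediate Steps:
$t = -18$ ($t = 6 \left(-2 - 1\right) = 6 \left(-3\right) = -18$)
$u{\left(P,T \right)} = T^{2} - 18 P$ ($u{\left(P,T \right)} = - 18 P + T T = - 18 P + T^{2} = T^{2} - 18 P$)
$Y{\left(-20,-151 \right)} + \left(57 u{\left(-4,-10 \right)} - 72\right) = -88 - \left(72 - 57 \left(\left(-10\right)^{2} - -72\right)\right) = -88 - \left(72 - 57 \left(100 + 72\right)\right) = -88 + \left(57 \cdot 172 - 72\right) = -88 + \left(9804 - 72\right) = -88 + 9732 = 9644$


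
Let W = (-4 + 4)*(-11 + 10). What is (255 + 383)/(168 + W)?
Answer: 319/84 ≈ 3.7976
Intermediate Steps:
W = 0 (W = 0*(-1) = 0)
(255 + 383)/(168 + W) = (255 + 383)/(168 + 0) = 638/168 = 638*(1/168) = 319/84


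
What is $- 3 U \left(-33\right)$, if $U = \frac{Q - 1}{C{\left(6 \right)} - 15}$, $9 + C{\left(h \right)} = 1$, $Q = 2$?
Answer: $- \frac{99}{23} \approx -4.3043$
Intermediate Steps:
$C{\left(h \right)} = -8$ ($C{\left(h \right)} = -9 + 1 = -8$)
$U = - \frac{1}{23}$ ($U = \frac{2 - 1}{-8 - 15} = 1 \frac{1}{-23} = 1 \left(- \frac{1}{23}\right) = - \frac{1}{23} \approx -0.043478$)
$- 3 U \left(-33\right) = \left(-3\right) \left(- \frac{1}{23}\right) \left(-33\right) = \frac{3}{23} \left(-33\right) = - \frac{99}{23}$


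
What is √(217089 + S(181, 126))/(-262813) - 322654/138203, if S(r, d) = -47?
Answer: -322654/138203 - √217042/262813 ≈ -2.3364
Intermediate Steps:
√(217089 + S(181, 126))/(-262813) - 322654/138203 = √(217089 - 47)/(-262813) - 322654/138203 = √217042*(-1/262813) - 322654*1/138203 = -√217042/262813 - 322654/138203 = -322654/138203 - √217042/262813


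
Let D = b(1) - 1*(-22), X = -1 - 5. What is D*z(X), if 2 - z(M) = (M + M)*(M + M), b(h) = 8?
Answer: -4260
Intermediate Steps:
X = -6
z(M) = 2 - 4*M**2 (z(M) = 2 - (M + M)*(M + M) = 2 - 2*M*2*M = 2 - 4*M**2)
D = 30 (D = 8 - 1*(-22) = 8 + 22 = 30)
D*z(X) = 30*(2 - 4*(-6)**2) = 30*(2 - 4*36) = 30*(2 - 144) = 30*(-142) = -4260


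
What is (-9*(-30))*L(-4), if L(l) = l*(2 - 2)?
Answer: 0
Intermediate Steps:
L(l) = 0 (L(l) = l*0 = 0)
(-9*(-30))*L(-4) = -9*(-30)*0 = 270*0 = 0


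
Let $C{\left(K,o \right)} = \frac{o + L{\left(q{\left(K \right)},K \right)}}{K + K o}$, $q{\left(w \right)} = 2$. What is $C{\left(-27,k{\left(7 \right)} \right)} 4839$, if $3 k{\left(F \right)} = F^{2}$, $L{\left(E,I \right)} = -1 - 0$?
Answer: $- \frac{37099}{234} \approx -158.54$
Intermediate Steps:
$L{\left(E,I \right)} = -1$ ($L{\left(E,I \right)} = -1 + 0 = -1$)
$k{\left(F \right)} = \frac{F^{2}}{3}$
$C{\left(K,o \right)} = \frac{-1 + o}{K + K o}$ ($C{\left(K,o \right)} = \frac{o - 1}{K + K o} = \frac{-1 + o}{K + K o}$)
$C{\left(-27,k{\left(7 \right)} \right)} 4839 = \frac{-1 + \frac{7^{2}}{3}}{\left(-27\right) \left(1 + \frac{7^{2}}{3}\right)} 4839 = - \frac{-1 + \frac{1}{3} \cdot 49}{27 \left(1 + \frac{1}{3} \cdot 49\right)} 4839 = - \frac{-1 + \frac{49}{3}}{27 \left(1 + \frac{49}{3}\right)} 4839 = \left(- \frac{1}{27}\right) \frac{1}{\frac{52}{3}} \cdot \frac{46}{3} \cdot 4839 = \left(- \frac{1}{27}\right) \frac{3}{52} \cdot \frac{46}{3} \cdot 4839 = \left(- \frac{23}{702}\right) 4839 = - \frac{37099}{234}$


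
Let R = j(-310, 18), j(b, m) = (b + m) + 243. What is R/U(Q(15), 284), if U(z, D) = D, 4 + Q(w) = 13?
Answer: -49/284 ≈ -0.17254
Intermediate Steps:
Q(w) = 9 (Q(w) = -4 + 13 = 9)
j(b, m) = 243 + b + m
R = -49 (R = 243 - 310 + 18 = -49)
R/U(Q(15), 284) = -49/284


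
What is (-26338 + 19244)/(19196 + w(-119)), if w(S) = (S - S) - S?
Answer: -7094/19315 ≈ -0.36728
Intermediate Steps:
w(S) = -S (w(S) = 0 - S = -S)
(-26338 + 19244)/(19196 + w(-119)) = (-26338 + 19244)/(19196 - 1*(-119)) = -7094/(19196 + 119) = -7094/19315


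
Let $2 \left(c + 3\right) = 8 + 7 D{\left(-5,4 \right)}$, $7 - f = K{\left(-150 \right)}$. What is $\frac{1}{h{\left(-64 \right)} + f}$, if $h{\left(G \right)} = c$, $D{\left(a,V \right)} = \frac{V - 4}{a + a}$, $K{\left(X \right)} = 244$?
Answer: $- \frac{1}{236} \approx -0.0042373$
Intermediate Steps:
$f = -237$ ($f = 7 - 244 = -237$)
$D{\left(a,V \right)} = \frac{-4 + V}{2 a}$
$c = 1$ ($c = -3 + \frac{8 + 7 \frac{-4 + 4}{2 \left(-5\right)}}{2} = -3 + \frac{8 + 7 \cdot \frac{1}{2} \left(- \frac{1}{5}\right) 0}{2} = -3 + \frac{8 + 7 \cdot 0}{2} = -3 + \frac{8 + 0}{2} = -3 + \frac{1}{2} \cdot 8 = -3 + 4 = 1$)
$h{\left(G \right)} = 1$
$\frac{1}{h{\left(-64 \right)} + f} = \frac{1}{1 - 237} = \frac{1}{-236} = - \frac{1}{236}$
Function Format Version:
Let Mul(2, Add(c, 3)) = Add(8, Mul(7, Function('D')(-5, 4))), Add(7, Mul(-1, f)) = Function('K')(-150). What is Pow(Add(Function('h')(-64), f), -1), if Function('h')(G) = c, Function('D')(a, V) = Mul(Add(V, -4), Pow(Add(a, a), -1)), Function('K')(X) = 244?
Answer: Rational(-1, 236) ≈ -0.0042373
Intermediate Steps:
f = -237 (f = Add(7, Mul(-1, 244)) = Add(7, -244) = -237)
Function('D')(a, V) = Mul(Rational(1, 2), Pow(a, -1), Add(-4, V)) (Function('D')(a, V) = Mul(Add(-4, V), Pow(Mul(2, a), -1)) = Mul(Add(-4, V), Mul(Rational(1, 2), Pow(a, -1))) = Mul(Rational(1, 2), Pow(a, -1), Add(-4, V)))
c = 1 (c = Add(-3, Mul(Rational(1, 2), Add(8, Mul(7, Mul(Rational(1, 2), Pow(-5, -1), Add(-4, 4)))))) = Add(-3, Mul(Rational(1, 2), Add(8, Mul(7, Mul(Rational(1, 2), Rational(-1, 5), 0))))) = Add(-3, Mul(Rational(1, 2), Add(8, Mul(7, 0)))) = Add(-3, Mul(Rational(1, 2), Add(8, 0))) = Add(-3, Mul(Rational(1, 2), 8)) = Add(-3, 4) = 1)
Function('h')(G) = 1
Pow(Add(Function('h')(-64), f), -1) = Pow(Add(1, -237), -1) = Pow(-236, -1) = Rational(-1, 236)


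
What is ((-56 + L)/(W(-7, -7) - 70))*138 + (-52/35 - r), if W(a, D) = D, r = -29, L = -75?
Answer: 100983/385 ≈ 262.29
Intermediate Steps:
((-56 + L)/(W(-7, -7) - 70))*138 + (-52/35 - r) = ((-56 - 75)/(-7 - 70))*138 + (-52/35 - 1*(-29)) = -131/(-77)*138 + (-52*1/35 + 29) = -131*(-1/77)*138 + (-52/35 + 29) = (131/77)*138 + 963/35 = 18078/77 + 963/35 = 100983/385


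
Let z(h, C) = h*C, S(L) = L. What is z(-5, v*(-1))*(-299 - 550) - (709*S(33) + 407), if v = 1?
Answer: -28049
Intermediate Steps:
z(h, C) = C*h
z(-5, v*(-1))*(-299 - 550) - (709*S(33) + 407) = ((1*(-1))*(-5))*(-299 - 550) - (709*33 + 407) = -1*(-5)*(-849) - (23397 + 407) = 5*(-849) - 1*23804 = -4245 - 23804 = -28049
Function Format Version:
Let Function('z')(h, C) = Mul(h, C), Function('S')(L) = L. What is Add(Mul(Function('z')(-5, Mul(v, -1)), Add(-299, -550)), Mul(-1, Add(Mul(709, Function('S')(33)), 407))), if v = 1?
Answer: -28049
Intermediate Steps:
Function('z')(h, C) = Mul(C, h)
Add(Mul(Function('z')(-5, Mul(v, -1)), Add(-299, -550)), Mul(-1, Add(Mul(709, Function('S')(33)), 407))) = Add(Mul(Mul(Mul(1, -1), -5), Add(-299, -550)), Mul(-1, Add(Mul(709, 33), 407))) = Add(Mul(Mul(-1, -5), -849), Mul(-1, Add(23397, 407))) = Add(Mul(5, -849), Mul(-1, 23804)) = Add(-4245, -23804) = -28049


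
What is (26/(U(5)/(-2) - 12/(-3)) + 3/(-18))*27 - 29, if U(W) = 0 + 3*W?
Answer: -3277/14 ≈ -234.07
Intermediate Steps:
U(W) = 3*W
(26/(U(5)/(-2) - 12/(-3)) + 3/(-18))*27 - 29 = (26/((3*5)/(-2) - 12/(-3)) + 3/(-18))*27 - 29 = (26/(15*(-½) - 12*(-⅓)) + 3*(-1/18))*27 - 29 = (26/(-15/2 + 4) - ⅙)*27 - 29 = (26/(-7/2) - ⅙)*27 - 29 = (26*(-2/7) - ⅙)*27 - 29 = (-52/7 - ⅙)*27 - 29 = -319/42*27 - 29 = -2871/14 - 29 = -3277/14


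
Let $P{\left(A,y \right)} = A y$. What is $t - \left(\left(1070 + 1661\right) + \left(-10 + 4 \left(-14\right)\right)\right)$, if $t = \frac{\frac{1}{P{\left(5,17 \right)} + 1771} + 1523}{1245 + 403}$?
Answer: $- \frac{8148576831}{3058688} \approx -2664.1$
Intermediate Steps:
$t = \frac{2826689}{3058688}$ ($t = \frac{\frac{1}{5 \cdot 17 + 1771} + 1523}{1245 + 403} = \frac{\frac{1}{85 + 1771} + 1523}{1648} = \left(\frac{1}{1856} + 1523\right) \frac{1}{1648} = \frac{2826689}{1856} \cdot \frac{1}{1648} = \frac{2826689}{3058688} \approx 0.92415$)
$t - \left(\left(1070 + 1661\right) + \left(-10 + 4 \left(-14\right)\right)\right) = \frac{2826689}{3058688} - \left(\left(1070 + 1661\right) + \left(-10 + 4 \left(-14\right)\right)\right) = \frac{2826689}{3058688} - \left(2731 - 66\right) = \frac{2826689}{3058688} - 2665 = - \frac{8148576831}{3058688}$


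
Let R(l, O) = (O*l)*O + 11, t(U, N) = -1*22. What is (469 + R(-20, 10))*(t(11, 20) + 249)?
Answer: -345040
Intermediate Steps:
t(U, N) = -22
R(l, O) = 11 + l*O² (R(l, O) = l*O² + 11 = 11 + l*O²)
(469 + R(-20, 10))*(t(11, 20) + 249) = (469 + (11 - 20*10²))*(-22 + 249) = (469 + (11 - 20*100))*227 = (469 + (11 - 2000))*227 = (469 - 1989)*227 = -1520*227 = -345040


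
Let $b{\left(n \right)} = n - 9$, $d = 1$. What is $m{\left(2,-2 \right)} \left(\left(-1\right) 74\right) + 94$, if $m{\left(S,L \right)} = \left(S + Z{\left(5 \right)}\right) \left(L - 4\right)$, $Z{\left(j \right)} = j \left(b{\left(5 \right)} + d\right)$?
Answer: $-5678$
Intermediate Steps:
$b{\left(n \right)} = -9 + n$ ($b{\left(n \right)} = n - 9 = -9 + n$)
$Z{\left(j \right)} = - 3 j$ ($Z{\left(j \right)} = j \left(\left(-9 + 5\right) + 1\right) = j \left(-4 + 1\right) = j \left(-3\right) = - 3 j$)
$m{\left(S,L \right)} = \left(-15 + S\right) \left(-4 + L\right)$ ($m{\left(S,L \right)} = \left(S - 15\right) \left(L - 4\right) = \left(S - 15\right) \left(-4 + L\right) = \left(-15 + S\right) \left(-4 + L\right)$)
$m{\left(2,-2 \right)} \left(\left(-1\right) 74\right) + 94 = \left(60 - -30 - 8 - 4\right) \left(\left(-1\right) 74\right) + 94 = \left(60 + 30 - 8 - 4\right) \left(-74\right) + 94 = 78 \left(-74\right) + 94 = -5772 + 94 = -5678$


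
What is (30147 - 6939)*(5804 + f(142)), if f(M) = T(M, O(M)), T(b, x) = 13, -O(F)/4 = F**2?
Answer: 135000936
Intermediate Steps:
O(F) = -4*F**2
f(M) = 13
(30147 - 6939)*(5804 + f(142)) = (30147 - 6939)*(5804 + 13) = 23208*5817 = 135000936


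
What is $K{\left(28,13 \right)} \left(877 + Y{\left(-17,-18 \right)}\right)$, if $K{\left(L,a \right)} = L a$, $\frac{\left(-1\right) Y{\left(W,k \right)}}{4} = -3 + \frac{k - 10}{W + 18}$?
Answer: $364364$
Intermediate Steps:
$Y{\left(W,k \right)} = 12 - \frac{4 \left(-10 + k\right)}{18 + W}$ ($Y{\left(W,k \right)} = - 4 \left(-3 + \frac{k - 10}{W + 18}\right) = - 4 \left(-3 + \frac{-10 + k}{18 + W}\right) = 12 - \frac{4 \left(-10 + k\right)}{18 + W}$)
$K{\left(28,13 \right)} \left(877 + Y{\left(-17,-18 \right)}\right) = 28 \cdot 13 \left(877 + \frac{4 \left(64 - -18 + 3 \left(-17\right)\right)}{18 - 17}\right) = 364 \left(877 + \frac{4 \left(64 + 18 - 51\right)}{1}\right) = 364 \left(877 + 4 \cdot 1 \cdot 31\right) = 364 \left(877 + 124\right) = 364 \cdot 1001 = 364364$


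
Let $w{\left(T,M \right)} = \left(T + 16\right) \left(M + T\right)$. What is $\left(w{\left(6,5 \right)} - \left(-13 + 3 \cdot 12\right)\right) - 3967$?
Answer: $-3748$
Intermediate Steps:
$w{\left(T,M \right)} = \left(16 + T\right) \left(M + T\right)$
$\left(w{\left(6,5 \right)} - \left(-13 + 3 \cdot 12\right)\right) - 3967 = \left(\left(6^{2} + 16 \cdot 5 + 16 \cdot 6 + 5 \cdot 6\right) - \left(-13 + 3 \cdot 12\right)\right) - 3967 = \left(\left(36 + 80 + 96 + 30\right) - \left(-13 + 36\right)\right) - 3967 = \left(242 - 23\right) - 3967 = 219 - 3967 = -3748$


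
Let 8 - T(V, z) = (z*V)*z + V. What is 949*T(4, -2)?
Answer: -11388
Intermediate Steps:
T(V, z) = 8 - V - V*z² (T(V, z) = 8 - ((z*V)*z + V) = 8 - ((V*z)*z + V) = 8 - (V*z² + V) = 8 - (V + V*z²) = 8 + (-V - V*z²) = 8 - V - V*z²)
949*T(4, -2) = 949*(8 - 1*4 - 1*4*(-2)²) = 949*(8 - 4 - 1*4*4) = 949*(8 - 4 - 16) = 949*(-12) = -11388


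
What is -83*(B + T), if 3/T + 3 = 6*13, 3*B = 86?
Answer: -178699/75 ≈ -2382.7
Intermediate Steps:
B = 86/3 (B = (1/3)*86 = 86/3 ≈ 28.667)
T = 1/25 (T = 3/(-3 + 6*13) = 3/(-3 + 78) = 3/75 = 3*(1/75) = 1/25 ≈ 0.040000)
-83*(B + T) = -83*(86/3 + 1/25) = -83*2153/75 = -178699/75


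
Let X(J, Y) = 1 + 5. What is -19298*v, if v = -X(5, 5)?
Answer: 115788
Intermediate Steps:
X(J, Y) = 6
v = -6 (v = -1*6 = -6)
-19298*v = -19298*(-6) = 115788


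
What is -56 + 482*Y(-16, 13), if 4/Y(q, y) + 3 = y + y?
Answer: 640/23 ≈ 27.826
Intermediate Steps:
Y(q, y) = 4/(-3 + 2*y) (Y(q, y) = 4/(-3 + (y + y)) = 4/(-3 + 2*y))
-56 + 482*Y(-16, 13) = -56 + 482*(4/(-3 + 2*13)) = -56 + 482*(4/(-3 + 26)) = -56 + 482*(4/23) = -56 + 1928/23 = 640/23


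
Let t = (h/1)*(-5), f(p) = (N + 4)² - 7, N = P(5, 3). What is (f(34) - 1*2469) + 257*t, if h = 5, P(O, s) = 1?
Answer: -8876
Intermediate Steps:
N = 1
f(p) = 18 (f(p) = (1 + 4)² - 7 = 5² - 7 = 25 - 7 = 18)
t = -25 (t = (5/1)*(-5) = (5*1)*(-5) = 5*(-5) = -25)
(f(34) - 1*2469) + 257*t = (18 - 1*2469) + 257*(-25) = (18 - 2469) - 6425 = -2451 - 6425 = -8876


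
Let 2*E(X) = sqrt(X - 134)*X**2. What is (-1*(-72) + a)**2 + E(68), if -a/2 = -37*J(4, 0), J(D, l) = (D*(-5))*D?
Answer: 34199104 + 2312*I*sqrt(66) ≈ 3.4199e+7 + 18783.0*I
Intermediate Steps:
J(D, l) = -5*D**2 (J(D, l) = (-5*D)*D = -5*D**2)
a = -5920 (a = -(-74)*(-5*4**2) = -(-74)*(-5*16) = -(-74)*(-80) = -2*2960 = -5920)
E(X) = X**2*sqrt(-134 + X)/2 (E(X) = (sqrt(X - 134)*X**2)/2 = (sqrt(-134 + X)*X**2)/2 = (X**2*sqrt(-134 + X))/2 = X**2*sqrt(-134 + X)/2)
(-1*(-72) + a)**2 + E(68) = (-1*(-72) - 5920)**2 + (1/2)*68**2*sqrt(-134 + 68) = (72 - 5920)**2 + (1/2)*4624*sqrt(-66) = (-5848)**2 + (1/2)*4624*(I*sqrt(66)) = 34199104 + 2312*I*sqrt(66)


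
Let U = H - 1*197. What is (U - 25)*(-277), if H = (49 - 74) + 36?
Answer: 58447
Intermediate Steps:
H = 11 (H = -25 + 36 = 11)
U = -186 (U = 11 - 1*197 = 11 - 197 = -186)
(U - 25)*(-277) = (-186 - 25)*(-277) = -211*(-277) = 58447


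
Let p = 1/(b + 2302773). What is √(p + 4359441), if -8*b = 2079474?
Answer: √291084420444324047445/8171355 ≈ 2087.9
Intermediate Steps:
b = -1039737/4 (b = -⅛*2079474 = -1039737/4 ≈ -2.5993e+5)
p = 4/8171355 (p = 1/(-1039737/4 + 2302773) = 1/(8171355/4) = 4/8171355 ≈ 4.8951e-7)
√(p + 4359441) = √(4/8171355 + 4359441) = √(35622540012559/8171355) = √291084420444324047445/8171355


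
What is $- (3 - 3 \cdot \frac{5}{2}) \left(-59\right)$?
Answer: $- \frac{531}{2} \approx -265.5$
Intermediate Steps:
$- (3 - 3 \cdot \frac{5}{2}) \left(-59\right) = - (3 - 3 \cdot 5 \cdot \frac{1}{2}) \left(-59\right) = - (3 - \frac{15}{2}) \left(-59\right) = \left(-1\right) \left(- \frac{9}{2}\right) \left(-59\right) = \frac{9}{2} \left(-59\right) = - \frac{531}{2}$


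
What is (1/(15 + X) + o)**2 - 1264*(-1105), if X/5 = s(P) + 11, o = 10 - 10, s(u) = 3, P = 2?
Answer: 10091302001/7225 ≈ 1.3967e+6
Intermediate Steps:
o = 0
X = 70 (X = 5*(3 + 11) = 5*14 = 70)
(1/(15 + X) + o)**2 - 1264*(-1105) = (1/(15 + 70) + 0)**2 - 1264*(-1105) = (1/85 + 0)**2 + 1396720 = (1/85)**2 + 1396720 = 1/7225 + 1396720 = 10091302001/7225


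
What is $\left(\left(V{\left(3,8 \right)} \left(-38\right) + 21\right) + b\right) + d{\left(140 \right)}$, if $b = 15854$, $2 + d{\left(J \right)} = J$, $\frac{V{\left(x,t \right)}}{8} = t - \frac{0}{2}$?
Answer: $13581$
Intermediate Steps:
$V{\left(x,t \right)} = 8 t$ ($V{\left(x,t \right)} = 8 \left(t - \frac{0}{2}\right) = 8 \left(t - 0 \cdot \frac{1}{2}\right) = 8 \left(t - 0\right) = 8 \left(t + 0\right) = 8 t$)
$d{\left(J \right)} = -2 + J$
$\left(\left(V{\left(3,8 \right)} \left(-38\right) + 21\right) + b\right) + d{\left(140 \right)} = \left(\left(8 \cdot 8 \left(-38\right) + 21\right) + 15854\right) + \left(-2 + 140\right) = \left(\left(64 \left(-38\right) + 21\right) + 15854\right) + 138 = \left(\left(-2432 + 21\right) + 15854\right) + 138 = \left(-2411 + 15854\right) + 138 = 13443 + 138 = 13581$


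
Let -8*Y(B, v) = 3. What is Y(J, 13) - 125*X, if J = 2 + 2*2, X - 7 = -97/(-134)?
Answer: -517701/536 ≈ -965.86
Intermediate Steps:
X = 1035/134 (X = 7 - 97/(-134) = 7 - 97*(-1/134) = 7 + 97/134 = 1035/134 ≈ 7.7239)
J = 6 (J = 2 + 4 = 6)
Y(B, v) = -3/8 (Y(B, v) = -1/8*3 = -3/8)
Y(J, 13) - 125*X = -3/8 - 125*1035/134 = -3/8 - 129375/134 = -517701/536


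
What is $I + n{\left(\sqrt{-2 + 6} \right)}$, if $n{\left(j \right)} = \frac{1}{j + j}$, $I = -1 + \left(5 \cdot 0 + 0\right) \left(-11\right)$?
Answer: $- \frac{3}{4} \approx -0.75$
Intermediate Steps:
$I = -1$ ($I = -1 + \left(0 + 0\right) \left(-11\right) = -1 + 0 \left(-11\right) = -1 + 0 = -1$)
$n{\left(j \right)} = \frac{1}{2 j}$
$I + n{\left(\sqrt{-2 + 6} \right)} = -1 + \frac{1}{2 \sqrt{-2 + 6}} = -1 + \frac{1}{2 \sqrt{4}} = -1 + \frac{1}{2 \cdot 2} = -1 + \frac{1}{2} \cdot \frac{1}{2} = -1 + \frac{1}{4} = - \frac{3}{4}$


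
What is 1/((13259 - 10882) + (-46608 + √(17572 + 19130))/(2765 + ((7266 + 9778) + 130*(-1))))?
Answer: 919607049625/2183727947603923 - 59037*√4078/2183727947603923 ≈ 0.00042112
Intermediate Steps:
1/((13259 - 10882) + (-46608 + √(17572 + 19130))/(2765 + ((7266 + 9778) + 130*(-1)))) = 1/(2377 + (-46608 + √36702)/(2765 + (17044 - 130))) = 1/(2377 + (-46608 + 3*√4078)/(2765 + 16914)) = 1/(2377 + (-46608 + 3*√4078)/19679) = 1/(2377 + (-46608 + 3*√4078)*(1/19679)) = 1/(2377 + (-46608/19679 + 3*√4078/19679)) = 1/(46730375/19679 + 3*√4078/19679)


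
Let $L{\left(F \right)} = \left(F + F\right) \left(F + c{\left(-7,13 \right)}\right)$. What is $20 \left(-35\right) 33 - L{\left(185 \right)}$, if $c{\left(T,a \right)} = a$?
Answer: $-96360$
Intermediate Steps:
$L{\left(F \right)} = 2 F \left(13 + F\right)$ ($L{\left(F \right)} = \left(F + F\right) \left(F + 13\right) = 2 F \left(13 + F\right)$)
$20 \left(-35\right) 33 - L{\left(185 \right)} = 20 \left(-35\right) 33 - 2 \cdot 185 \left(13 + 185\right) = \left(-700\right) 33 - 2 \cdot 185 \cdot 198 = -23100 - 73260 = -96360$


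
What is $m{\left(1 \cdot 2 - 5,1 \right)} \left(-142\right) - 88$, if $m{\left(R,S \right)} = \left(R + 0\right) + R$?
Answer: $764$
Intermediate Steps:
$m{\left(R,S \right)} = 2 R$ ($m{\left(R,S \right)} = R + R = 2 R$)
$m{\left(1 \cdot 2 - 5,1 \right)} \left(-142\right) - 88 = 2 \left(1 \cdot 2 - 5\right) \left(-142\right) - 88 = 2 \left(2 - 5\right) \left(-142\right) - 88 = 2 \left(-3\right) \left(-142\right) - 88 = \left(-6\right) \left(-142\right) - 88 = 852 - 88 = 764$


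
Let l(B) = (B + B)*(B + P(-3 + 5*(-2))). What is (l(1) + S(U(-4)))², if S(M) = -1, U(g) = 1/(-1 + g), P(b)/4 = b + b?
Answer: 42849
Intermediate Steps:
P(b) = 8*b (P(b) = 4*(b + b) = 4*(2*b) = 8*b)
l(B) = 2*B*(-104 + B) (l(B) = (B + B)*(B + 8*(-3 + 5*(-2))) = (2*B)*(B + 8*(-3 - 10)) = (2*B)*(B + 8*(-13)) = (2*B)*(B - 104) = (2*B)*(-104 + B) = 2*B*(-104 + B))
(l(1) + S(U(-4)))² = (2*1*(-104 + 1) - 1)² = (2*1*(-103) - 1)² = (-206 - 1)² = (-207)² = 42849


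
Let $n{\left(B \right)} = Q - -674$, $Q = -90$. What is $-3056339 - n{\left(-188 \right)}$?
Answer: $-3056923$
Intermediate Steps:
$n{\left(B \right)} = 584$ ($n{\left(B \right)} = -90 - -674 = -90 + 674 = 584$)
$-3056339 - n{\left(-188 \right)} = -3056339 - 584 = -3056923$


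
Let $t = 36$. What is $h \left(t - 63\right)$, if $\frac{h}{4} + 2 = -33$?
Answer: $3780$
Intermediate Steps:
$h = -140$ ($h = -8 + 4 \left(-33\right) = -8 - 132 = -140$)
$h \left(t - 63\right) = - 140 \left(36 - 63\right) = \left(-140\right) \left(-27\right) = 3780$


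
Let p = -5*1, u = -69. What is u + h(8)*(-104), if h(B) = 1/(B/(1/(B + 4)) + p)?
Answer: -491/7 ≈ -70.143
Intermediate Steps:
p = -5
h(B) = 1/(-5 + B*(4 + B)) (h(B) = 1/(B/(1/(B + 4)) - 5) = 1/(B/(1/(4 + B)) - 5) = 1/(B*(4 + B) - 5) = 1/(-5 + B*(4 + B)))
u + h(8)*(-104) = -69 - 104/(-5 + 8² + 4*8) = -69 - 104/(-5 + 64 + 32) = -69 - 104/91 = -69 + (1/91)*(-104) = -69 - 8/7 = -491/7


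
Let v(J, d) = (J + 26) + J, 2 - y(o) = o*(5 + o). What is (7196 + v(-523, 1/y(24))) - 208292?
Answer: -202116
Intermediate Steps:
y(o) = 2 - o*(5 + o)
v(J, d) = 26 + 2*J (v(J, d) = (26 + J) + J = 26 + 2*J)
(7196 + v(-523, 1/y(24))) - 208292 = (7196 + (26 + 2*(-523))) - 208292 = (7196 + (26 - 1046)) - 208292 = (7196 - 1020) - 208292 = 6176 - 208292 = -202116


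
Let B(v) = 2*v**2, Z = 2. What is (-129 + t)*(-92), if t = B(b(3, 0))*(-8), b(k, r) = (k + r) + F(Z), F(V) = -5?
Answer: 17756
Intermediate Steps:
b(k, r) = -5 + k + r (b(k, r) = (k + r) - 5 = -5 + k + r)
t = -64 (t = (2*(-5 + 3 + 0)**2)*(-8) = (2*(-2)**2)*(-8) = (2*4)*(-8) = 8*(-8) = -64)
(-129 + t)*(-92) = (-129 - 64)*(-92) = -193*(-92) = 17756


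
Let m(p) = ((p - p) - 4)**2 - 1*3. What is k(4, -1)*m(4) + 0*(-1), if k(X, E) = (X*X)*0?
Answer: 0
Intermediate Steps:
k(X, E) = 0 (k(X, E) = X**2*0 = 0)
m(p) = 13 (m(p) = (0 - 4)**2 - 3 = (-4)**2 - 3 = 16 - 3 = 13)
k(4, -1)*m(4) + 0*(-1) = 0*13 + 0*(-1) = 0 + 0 = 0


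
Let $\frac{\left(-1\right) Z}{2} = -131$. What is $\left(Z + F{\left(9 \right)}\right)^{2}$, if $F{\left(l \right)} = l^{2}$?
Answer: $117649$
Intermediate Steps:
$Z = 262$ ($Z = \left(-2\right) \left(-131\right) = 262$)
$\left(Z + F{\left(9 \right)}\right)^{2} = \left(262 + 9^{2}\right)^{2} = \left(262 + 81\right)^{2} = 343^{2} = 117649$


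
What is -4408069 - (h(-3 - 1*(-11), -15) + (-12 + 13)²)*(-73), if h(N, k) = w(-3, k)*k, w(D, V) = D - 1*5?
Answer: -4399236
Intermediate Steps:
w(D, V) = -5 + D (w(D, V) = D - 5 = -5 + D)
h(N, k) = -8*k (h(N, k) = (-5 - 3)*k = -8*k)
-4408069 - (h(-3 - 1*(-11), -15) + (-12 + 13)²)*(-73) = -4408069 - (-8*(-15) + (-12 + 13)²)*(-73) = -4408069 - (120 + 1²)*(-73) = -4408069 - (120 + 1)*(-73) = -4408069 - 121*(-73) = -4408069 - 1*(-8833) = -4408069 + 8833 = -4399236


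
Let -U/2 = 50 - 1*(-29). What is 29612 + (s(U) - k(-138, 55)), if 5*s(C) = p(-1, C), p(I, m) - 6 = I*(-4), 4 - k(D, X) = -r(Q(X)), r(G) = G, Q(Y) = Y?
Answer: 29555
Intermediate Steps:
k(D, X) = 4 + X (k(D, X) = 4 - (-1)*X = 4 + X)
p(I, m) = 6 - 4*I (p(I, m) = 6 + I*(-4) = 6 - 4*I)
U = -158 (U = -2*(50 - 1*(-29)) = -2*(50 + 29) = -2*79 = -158)
s(C) = 2 (s(C) = (6 - 4*(-1))/5 = (6 + 4)/5 = (⅕)*10 = 2)
29612 + (s(U) - k(-138, 55)) = 29612 + (2 - (4 + 55)) = 29612 + (2 - 1*59) = 29612 + (2 - 59) = 29612 - 57 = 29555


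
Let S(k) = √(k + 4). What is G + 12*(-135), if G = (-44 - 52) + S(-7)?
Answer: -1716 + I*√3 ≈ -1716.0 + 1.732*I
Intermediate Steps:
S(k) = √(4 + k)
G = -96 + I*√3 (G = (-44 - 52) + √(4 - 7) = -96 + √(-3) = -96 + I*√3 ≈ -96.0 + 1.732*I)
G + 12*(-135) = (-96 + I*√3) + 12*(-135) = (-96 + I*√3) - 1620 = -1716 + I*√3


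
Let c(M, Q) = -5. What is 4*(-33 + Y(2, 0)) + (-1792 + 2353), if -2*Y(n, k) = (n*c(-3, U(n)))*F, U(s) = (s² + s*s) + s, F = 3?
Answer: 489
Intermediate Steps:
U(s) = s + 2*s² (U(s) = (s² + s²) + s = 2*s² + s = s + 2*s²)
Y(n, k) = 15*n/2 (Y(n, k) = -n*(-5)*3/2 = -(-5*n)*3/2 = -(-15)*n/2 = 15*n/2)
4*(-33 + Y(2, 0)) + (-1792 + 2353) = 4*(-33 + (15/2)*2) + (-1792 + 2353) = 4*(-33 + 15) + 561 = 4*(-18) + 561 = -72 + 561 = 489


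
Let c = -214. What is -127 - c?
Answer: 87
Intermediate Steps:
-127 - c = -127 - 1*(-214) = -127 + 214 = 87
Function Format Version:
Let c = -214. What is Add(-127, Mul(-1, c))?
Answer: 87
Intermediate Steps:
Add(-127, Mul(-1, c)) = Add(-127, Mul(-1, -214)) = Add(-127, 214) = 87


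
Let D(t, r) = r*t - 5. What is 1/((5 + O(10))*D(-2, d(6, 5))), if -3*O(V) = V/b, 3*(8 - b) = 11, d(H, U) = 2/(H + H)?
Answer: -39/880 ≈ -0.044318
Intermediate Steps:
d(H, U) = 1/H (d(H, U) = 2/((2*H)) = 2*(1/(2*H)) = 1/H)
b = 13/3 (b = 8 - ⅓*11 = 8 - 11/3 = 13/3 ≈ 4.3333)
O(V) = -V/13 (O(V) = -V/(3*13/3) = -V*3/(3*13) = -V/13)
D(t, r) = -5 + r*t
1/((5 + O(10))*D(-2, d(6, 5))) = 1/((5 - 1/13*10)*(-5 - 2/6)) = 1/((5 - 10/13)*(-5 + (⅙)*(-2))) = 1/(55*(-5 - ⅓)/13) = 1/((55/13)*(-16/3)) = 1/(-880/39) = -39/880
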